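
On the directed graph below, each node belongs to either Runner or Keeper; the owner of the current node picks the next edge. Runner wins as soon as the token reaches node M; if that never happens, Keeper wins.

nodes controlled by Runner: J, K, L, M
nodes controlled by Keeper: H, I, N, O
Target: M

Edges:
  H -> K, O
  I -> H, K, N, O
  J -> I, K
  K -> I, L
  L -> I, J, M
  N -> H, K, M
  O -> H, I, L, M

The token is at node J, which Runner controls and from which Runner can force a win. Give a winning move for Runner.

A0 = {M}
A1: add {L} — L (Runner) has L→M.
A2: add {K} — K (Runner) has K→L.
A3: add {J} — J (Runner) has J→K.
A4 = A3; e.g. H (Keeper) can still go to O. Fixed point.
From J, successor K is in the attractor (rank 2); the other successor I is not.

K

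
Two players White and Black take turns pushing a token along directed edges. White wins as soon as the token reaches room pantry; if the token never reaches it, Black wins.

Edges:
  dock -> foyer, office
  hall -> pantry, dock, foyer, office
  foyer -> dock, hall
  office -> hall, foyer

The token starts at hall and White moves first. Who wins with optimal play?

Track states (vertex, player-to-move).
A0 = {(pantry,White), (pantry,Black)}
A1: add {(hall,White)}.
(hall,White) ∈ A1 ⇒ White forces the target.

White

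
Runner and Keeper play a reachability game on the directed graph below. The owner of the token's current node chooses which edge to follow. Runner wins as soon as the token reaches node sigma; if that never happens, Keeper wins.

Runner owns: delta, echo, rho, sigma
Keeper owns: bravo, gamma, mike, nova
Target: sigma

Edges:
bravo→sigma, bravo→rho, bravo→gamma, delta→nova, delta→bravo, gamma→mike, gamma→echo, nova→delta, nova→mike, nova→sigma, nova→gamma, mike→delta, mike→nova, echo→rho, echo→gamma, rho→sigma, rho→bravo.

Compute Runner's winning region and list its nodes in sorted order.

echo, rho, sigma

A0 = {sigma}
A1: add {rho} — rho (Runner) has rho→sigma.
A2: add {echo} — echo (Runner) has echo→rho.
A3 = A2; e.g. delta (Runner) has no edge into A2. Fixed point.
Runner's winning region = {echo, rho, sigma}.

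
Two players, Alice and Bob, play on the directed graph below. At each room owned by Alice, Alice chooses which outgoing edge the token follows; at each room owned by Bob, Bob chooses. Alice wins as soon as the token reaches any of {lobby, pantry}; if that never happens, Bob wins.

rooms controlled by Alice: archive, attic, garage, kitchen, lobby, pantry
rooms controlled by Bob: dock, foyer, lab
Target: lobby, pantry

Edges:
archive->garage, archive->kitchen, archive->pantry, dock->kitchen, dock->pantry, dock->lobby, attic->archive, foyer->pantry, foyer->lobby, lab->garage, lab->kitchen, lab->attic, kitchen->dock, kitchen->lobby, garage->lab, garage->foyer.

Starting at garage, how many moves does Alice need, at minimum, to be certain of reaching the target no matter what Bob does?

2

A0 = {lobby, pantry}
A1: add {archive, foyer, kitchen} — kitchen (Alice) has kitchen→lobby; archive (Alice) has archive→pantry; foyer (Bob): all of {pantry, lobby} already in.
A2: add {attic, dock, garage} — garage (Alice) has garage→foyer; dock (Bob): all of {kitchen, pantry, lobby} already in; attic (Alice) has attic→archive.
garage enters the attractor at level 2, so Alice can force the target in 2 moves from there.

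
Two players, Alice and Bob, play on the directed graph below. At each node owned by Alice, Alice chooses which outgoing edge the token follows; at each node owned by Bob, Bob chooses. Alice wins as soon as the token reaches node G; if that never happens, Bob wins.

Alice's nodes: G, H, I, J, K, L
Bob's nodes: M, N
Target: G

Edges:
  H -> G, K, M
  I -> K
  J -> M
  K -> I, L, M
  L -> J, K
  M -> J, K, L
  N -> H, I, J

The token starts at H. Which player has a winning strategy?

A0 = {G}
A1: add {H} — H (Alice) has H→G.
A2 = A1; e.g. I (Alice) has no edge into A1. Fixed point.
H ∈ A1, so Alice can force the target.

Alice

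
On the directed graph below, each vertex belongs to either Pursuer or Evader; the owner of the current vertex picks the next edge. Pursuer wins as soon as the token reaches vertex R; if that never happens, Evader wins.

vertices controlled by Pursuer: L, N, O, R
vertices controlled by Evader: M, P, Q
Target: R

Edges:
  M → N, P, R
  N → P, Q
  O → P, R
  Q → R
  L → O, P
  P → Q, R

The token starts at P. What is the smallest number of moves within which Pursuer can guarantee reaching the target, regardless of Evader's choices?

A0 = {R}
A1: add {O, Q} — O (Pursuer) has O→R; Q (Evader): all of {R} already in.
A2: add {L, N, P} — L (Pursuer) has L→O; N (Pursuer) has N→Q; P (Evader): all of {Q, R} already in.
P enters the attractor at level 2, so Pursuer can force the target in 2 moves from there.

2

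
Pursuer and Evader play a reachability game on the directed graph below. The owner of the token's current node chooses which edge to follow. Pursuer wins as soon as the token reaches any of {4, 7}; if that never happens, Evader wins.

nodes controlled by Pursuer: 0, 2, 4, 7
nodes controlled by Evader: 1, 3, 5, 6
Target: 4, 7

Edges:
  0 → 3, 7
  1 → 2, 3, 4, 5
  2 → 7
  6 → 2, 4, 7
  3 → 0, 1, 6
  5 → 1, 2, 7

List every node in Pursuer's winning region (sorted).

0, 2, 4, 6, 7

A0 = {4, 7}
A1: add {0, 2} — 0 (Pursuer) has 0→7; 2 (Pursuer) has 2→7.
A2: add {6} — 6 (Evader): all of {2, 4, 7} already in.
A3 = A2; e.g. 1 (Evader) can still go to 3. Fixed point.
Pursuer's winning region = {0, 2, 4, 6, 7}.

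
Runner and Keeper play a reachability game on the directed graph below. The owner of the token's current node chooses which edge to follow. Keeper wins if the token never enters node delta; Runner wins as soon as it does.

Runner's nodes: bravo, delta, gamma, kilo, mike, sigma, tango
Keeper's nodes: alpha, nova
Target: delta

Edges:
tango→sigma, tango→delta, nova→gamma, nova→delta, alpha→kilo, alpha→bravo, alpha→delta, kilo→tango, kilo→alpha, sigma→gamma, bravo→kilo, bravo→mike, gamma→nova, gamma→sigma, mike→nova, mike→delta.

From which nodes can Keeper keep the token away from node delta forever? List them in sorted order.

gamma, nova, sigma

A0 = {delta}
A1: add {mike, tango} — tango (Runner) has tango→delta; mike (Runner) has mike→delta.
A2: add {bravo, kilo} — kilo (Runner) has kilo→tango; bravo (Runner) has bravo→mike.
A3: add {alpha} — alpha (Keeper): all of {kilo, bravo, delta} already in.
A4 = A3; e.g. nova (Keeper) can still go to gamma. Fixed point.
Runner's attractor = {alpha, bravo, delta, kilo, mike, tango}; Keeper avoids the target exactly from the complement.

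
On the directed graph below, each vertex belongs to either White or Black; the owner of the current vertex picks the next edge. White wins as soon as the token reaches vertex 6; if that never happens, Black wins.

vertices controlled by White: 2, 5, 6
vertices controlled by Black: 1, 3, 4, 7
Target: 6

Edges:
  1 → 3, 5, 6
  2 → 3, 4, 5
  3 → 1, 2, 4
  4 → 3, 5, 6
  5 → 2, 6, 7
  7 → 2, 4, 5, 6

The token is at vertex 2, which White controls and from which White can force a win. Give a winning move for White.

A0 = {6}
A1: add {5} — 5 (White) has 5→6.
A2: add {2} — 2 (White) has 2→5.
A3 = A2; e.g. 1 (Black) can still go to 3. Fixed point.
From 2, successor 5 is in the attractor (rank 1); the other successors 3, 4 are not.

5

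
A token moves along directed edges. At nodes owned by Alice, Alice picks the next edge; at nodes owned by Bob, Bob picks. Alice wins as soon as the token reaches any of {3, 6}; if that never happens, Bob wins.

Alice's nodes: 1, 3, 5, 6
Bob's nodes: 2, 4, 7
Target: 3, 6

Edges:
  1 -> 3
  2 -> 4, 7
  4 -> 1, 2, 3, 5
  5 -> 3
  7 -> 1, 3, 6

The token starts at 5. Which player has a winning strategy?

Alice

A0 = {3, 6}
A1: add {1, 5} — 1 (Alice) has 1→3; 5 (Alice) has 5→3.
5 ∈ A1, so Alice can force the target.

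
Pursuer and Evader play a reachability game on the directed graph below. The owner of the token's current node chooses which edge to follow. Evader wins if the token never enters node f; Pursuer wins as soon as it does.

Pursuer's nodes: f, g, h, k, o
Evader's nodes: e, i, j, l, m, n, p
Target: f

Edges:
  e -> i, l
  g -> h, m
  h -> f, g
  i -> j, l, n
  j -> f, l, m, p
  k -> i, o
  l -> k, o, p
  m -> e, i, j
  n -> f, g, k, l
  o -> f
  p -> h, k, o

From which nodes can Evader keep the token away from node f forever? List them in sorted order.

e, i, j, m

A0 = {f}
A1: add {h, o} — h (Pursuer) has h→f; o (Pursuer) has o→f.
A2: add {g, k} — g (Pursuer) has g→h; k (Pursuer) has k→o.
A3: add {p} — p (Evader): all of {h, k, o} already in.
A4: add {l} — l (Evader): all of {k, o, p} already in.
A5: add {n} — n (Evader): all of {f, g, k, l} already in.
A6 = A5; e.g. e (Evader) can still go to i. Fixed point.
Pursuer's attractor = {f, g, h, k, l, n, o, p}; Evader avoids the target exactly from the complement.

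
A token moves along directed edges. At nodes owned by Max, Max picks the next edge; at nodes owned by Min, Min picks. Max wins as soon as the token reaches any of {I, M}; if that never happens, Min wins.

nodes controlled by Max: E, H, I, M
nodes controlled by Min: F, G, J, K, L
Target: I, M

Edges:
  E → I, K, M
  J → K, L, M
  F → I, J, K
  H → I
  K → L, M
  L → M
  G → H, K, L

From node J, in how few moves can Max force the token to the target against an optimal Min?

3

A0 = {I, M}
A1: add {E, H, L} — E (Max) has E→I; H (Max) has H→I; L (Min): all of {M} already in.
A2: add {K} — K (Min): all of {L, M} already in.
A3: add {G, J} — G (Min): all of {H, K, L} already in; J (Min): all of {K, L, M} already in.
J enters the attractor at level 3, so Max can force the target in 3 moves from there.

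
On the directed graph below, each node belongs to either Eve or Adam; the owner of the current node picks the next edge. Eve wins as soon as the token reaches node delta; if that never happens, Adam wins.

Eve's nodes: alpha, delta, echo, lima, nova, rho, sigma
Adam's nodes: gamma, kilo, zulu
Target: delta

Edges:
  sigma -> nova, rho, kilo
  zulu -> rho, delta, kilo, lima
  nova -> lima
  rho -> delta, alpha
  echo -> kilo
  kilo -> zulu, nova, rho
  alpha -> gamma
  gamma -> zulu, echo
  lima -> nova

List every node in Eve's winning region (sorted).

delta, rho, sigma

A0 = {delta}
A1: add {rho} — rho (Eve) has rho→delta.
A2: add {sigma} — sigma (Eve) has sigma→rho.
A3 = A2; e.g. zulu (Adam) can still go to kilo. Fixed point.
Eve's winning region = {delta, rho, sigma}.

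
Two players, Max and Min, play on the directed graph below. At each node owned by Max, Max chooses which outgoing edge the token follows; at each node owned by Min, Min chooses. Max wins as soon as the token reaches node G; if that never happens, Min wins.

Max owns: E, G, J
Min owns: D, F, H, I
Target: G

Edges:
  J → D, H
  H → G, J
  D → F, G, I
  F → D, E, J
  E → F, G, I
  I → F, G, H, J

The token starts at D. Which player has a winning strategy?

A0 = {G}
A1: add {E} — E (Max) has E→G.
A2 = A1; e.g. D (Min) can still go to F. Fixed point.
D never enters the attractor, so Min can avoid the target forever.

Min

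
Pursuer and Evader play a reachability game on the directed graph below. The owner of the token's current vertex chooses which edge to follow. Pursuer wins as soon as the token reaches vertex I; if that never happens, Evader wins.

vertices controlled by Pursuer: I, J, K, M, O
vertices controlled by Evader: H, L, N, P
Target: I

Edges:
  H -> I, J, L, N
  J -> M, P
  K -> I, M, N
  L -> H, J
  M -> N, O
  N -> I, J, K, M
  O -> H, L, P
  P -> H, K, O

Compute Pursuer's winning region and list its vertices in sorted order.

I, K

A0 = {I}
A1: add {K} — K (Pursuer) has K→I.
A2 = A1; e.g. H (Evader) can still go to J. Fixed point.
Pursuer's winning region = {I, K}.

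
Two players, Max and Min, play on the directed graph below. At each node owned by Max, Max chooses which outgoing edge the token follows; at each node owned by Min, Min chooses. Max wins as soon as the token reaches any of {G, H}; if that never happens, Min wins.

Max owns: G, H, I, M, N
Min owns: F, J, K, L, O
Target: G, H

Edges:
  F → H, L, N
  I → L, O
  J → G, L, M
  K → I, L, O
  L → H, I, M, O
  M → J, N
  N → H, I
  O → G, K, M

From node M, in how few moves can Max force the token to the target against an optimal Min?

A0 = {G, H}
A1: add {N} — N (Max) has N→H.
A2: add {M} — M (Max) has M→N.
A3 = A2; e.g. F (Min) can still go to L. Fixed point.
M enters the attractor at level 2, so Max can force the target in 2 moves from there.

2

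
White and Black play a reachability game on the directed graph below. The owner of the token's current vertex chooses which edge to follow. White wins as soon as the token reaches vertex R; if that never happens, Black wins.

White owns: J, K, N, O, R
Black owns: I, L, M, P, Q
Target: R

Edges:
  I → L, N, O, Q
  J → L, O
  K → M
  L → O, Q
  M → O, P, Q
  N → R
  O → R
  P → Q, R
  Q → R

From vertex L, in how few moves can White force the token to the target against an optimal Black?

2

A0 = {R}
A1: add {N, O, Q} — N (White) has N→R; O (White) has O→R; Q (Black): all of {R} already in.
A2: add {J, L, P} — J (White) has J→O; L (Black): all of {O, Q} already in; P (Black): all of {Q, R} already in.
L enters the attractor at level 2, so White can force the target in 2 moves from there.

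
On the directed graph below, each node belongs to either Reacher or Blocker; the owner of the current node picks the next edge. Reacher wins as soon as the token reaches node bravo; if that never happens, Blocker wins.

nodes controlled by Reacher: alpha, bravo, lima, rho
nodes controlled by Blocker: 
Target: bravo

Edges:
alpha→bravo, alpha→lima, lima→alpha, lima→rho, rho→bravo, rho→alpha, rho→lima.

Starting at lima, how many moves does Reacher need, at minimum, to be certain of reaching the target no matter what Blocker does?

2

A0 = {bravo}
A1: add {alpha, rho} — alpha (Reacher) has alpha→bravo; rho (Reacher) has rho→bravo.
A2: add {lima} — lima (Reacher) has lima→alpha.
A2 = all vertices. Fixed point.
lima enters the attractor at level 2, so Reacher can force the target in 2 moves from there.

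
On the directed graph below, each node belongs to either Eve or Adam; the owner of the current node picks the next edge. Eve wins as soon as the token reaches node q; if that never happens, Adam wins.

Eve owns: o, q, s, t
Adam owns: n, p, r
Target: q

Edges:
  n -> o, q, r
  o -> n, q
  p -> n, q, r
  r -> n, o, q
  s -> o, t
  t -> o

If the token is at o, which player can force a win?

Eve

A0 = {q}
A1: add {o} — o (Eve) has o→q.
o ∈ A1, so Eve can force the target.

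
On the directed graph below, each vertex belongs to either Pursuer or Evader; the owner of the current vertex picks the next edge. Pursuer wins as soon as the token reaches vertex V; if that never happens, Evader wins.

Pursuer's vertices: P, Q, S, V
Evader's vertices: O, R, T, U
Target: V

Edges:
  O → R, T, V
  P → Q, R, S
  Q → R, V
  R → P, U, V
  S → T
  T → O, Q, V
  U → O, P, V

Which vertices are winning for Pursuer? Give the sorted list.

A0 = {V}
A1: add {Q} — Q (Pursuer) has Q→V.
A2: add {P} — P (Pursuer) has P→Q.
A3 = A2; e.g. O (Evader) can still go to R. Fixed point.
Pursuer's winning region = {P, Q, V}.

P, Q, V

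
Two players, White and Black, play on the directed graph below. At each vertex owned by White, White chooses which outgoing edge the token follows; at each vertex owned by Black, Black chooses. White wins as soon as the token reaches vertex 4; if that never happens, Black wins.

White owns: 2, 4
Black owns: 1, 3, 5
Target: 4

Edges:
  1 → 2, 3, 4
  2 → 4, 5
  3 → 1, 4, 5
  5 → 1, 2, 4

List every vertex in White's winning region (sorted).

A0 = {4}
A1: add {2} — 2 (White) has 2→4.
A2 = A1; e.g. 1 (Black) can still go to 3. Fixed point.
White's winning region = {2, 4}.

2, 4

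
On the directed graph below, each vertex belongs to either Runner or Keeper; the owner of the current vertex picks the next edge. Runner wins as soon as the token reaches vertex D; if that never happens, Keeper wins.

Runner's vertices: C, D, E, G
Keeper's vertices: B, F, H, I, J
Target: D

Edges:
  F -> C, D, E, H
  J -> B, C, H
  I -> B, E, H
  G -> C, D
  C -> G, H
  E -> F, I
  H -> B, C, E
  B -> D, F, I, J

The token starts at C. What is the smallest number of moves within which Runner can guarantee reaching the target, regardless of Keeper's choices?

2

A0 = {D}
A1: add {G} — G (Runner) has G→D.
A2: add {C} — C (Runner) has C→G.
A3 = A2; e.g. B (Keeper) can still go to F. Fixed point.
C enters the attractor at level 2, so Runner can force the target in 2 moves from there.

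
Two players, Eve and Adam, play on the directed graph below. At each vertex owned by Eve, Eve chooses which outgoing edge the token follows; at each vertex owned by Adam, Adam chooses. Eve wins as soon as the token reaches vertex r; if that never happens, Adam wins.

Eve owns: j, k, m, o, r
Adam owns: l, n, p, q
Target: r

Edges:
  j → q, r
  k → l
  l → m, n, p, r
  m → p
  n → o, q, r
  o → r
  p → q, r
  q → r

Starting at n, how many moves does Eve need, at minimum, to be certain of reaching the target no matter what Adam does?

2

A0 = {r}
A1: add {j, o, q} — j (Eve) has j→r; o (Eve) has o→r; q (Adam): all of {r} already in.
A2: add {n, p} — n (Adam): all of {o, q, r} already in; p (Adam): all of {q, r} already in.
n enters the attractor at level 2, so Eve can force the target in 2 moves from there.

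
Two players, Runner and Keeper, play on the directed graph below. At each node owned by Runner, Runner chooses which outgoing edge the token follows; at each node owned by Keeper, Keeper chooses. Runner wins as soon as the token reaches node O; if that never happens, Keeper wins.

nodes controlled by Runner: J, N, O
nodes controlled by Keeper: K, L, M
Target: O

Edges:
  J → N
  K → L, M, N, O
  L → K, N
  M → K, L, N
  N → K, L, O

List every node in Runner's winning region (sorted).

J, N, O

A0 = {O}
A1: add {N} — N (Runner) has N→O.
A2: add {J} — J (Runner) has J→N.
A3 = A2; e.g. K (Keeper) can still go to L. Fixed point.
Runner's winning region = {J, N, O}.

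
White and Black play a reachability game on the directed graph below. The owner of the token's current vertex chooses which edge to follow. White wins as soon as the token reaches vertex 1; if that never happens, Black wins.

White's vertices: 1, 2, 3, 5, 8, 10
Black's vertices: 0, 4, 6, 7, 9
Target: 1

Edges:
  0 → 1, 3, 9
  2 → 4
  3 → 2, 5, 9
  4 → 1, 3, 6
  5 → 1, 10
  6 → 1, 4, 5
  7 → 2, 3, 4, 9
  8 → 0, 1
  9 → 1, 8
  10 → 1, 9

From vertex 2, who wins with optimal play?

A0 = {1}
A1: add {5, 8, 10} — 5 (White) has 5→1; 8 (White) has 8→1; 10 (White) has 10→1.
A2: add {3, 9} — 3 (White) has 3→5; 9 (Black): all of {1, 8} already in.
A3: add {0} — 0 (Black): all of {1, 3, 9} already in.
A4 = A3; e.g. 2 (White) has no edge into A3. Fixed point.
2 never enters the attractor, so Black can avoid the target forever.

Black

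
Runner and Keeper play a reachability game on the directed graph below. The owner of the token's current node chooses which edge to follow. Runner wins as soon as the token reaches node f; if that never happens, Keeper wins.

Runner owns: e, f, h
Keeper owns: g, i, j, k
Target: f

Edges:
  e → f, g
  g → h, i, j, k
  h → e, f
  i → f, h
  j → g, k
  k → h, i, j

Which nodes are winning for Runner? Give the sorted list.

A0 = {f}
A1: add {e, h} — e (Runner) has e→f; h (Runner) has h→f.
A2: add {i} — i (Keeper): all of {f, h} already in.
A3 = A2; e.g. g (Keeper) can still go to j. Fixed point.
Runner's winning region = {e, f, h, i}.

e, f, h, i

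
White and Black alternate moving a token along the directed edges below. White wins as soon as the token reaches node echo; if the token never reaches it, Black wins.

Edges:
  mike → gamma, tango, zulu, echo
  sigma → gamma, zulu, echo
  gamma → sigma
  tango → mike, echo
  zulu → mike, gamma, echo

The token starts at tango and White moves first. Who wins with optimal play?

White

Track states (vertex, player-to-move).
A0 = {(echo,White), (echo,Black)}
A1: add {(mike,White), (sigma,White), (tango,White), (zulu,White)}.
(tango,White) ∈ A1 ⇒ White forces the target.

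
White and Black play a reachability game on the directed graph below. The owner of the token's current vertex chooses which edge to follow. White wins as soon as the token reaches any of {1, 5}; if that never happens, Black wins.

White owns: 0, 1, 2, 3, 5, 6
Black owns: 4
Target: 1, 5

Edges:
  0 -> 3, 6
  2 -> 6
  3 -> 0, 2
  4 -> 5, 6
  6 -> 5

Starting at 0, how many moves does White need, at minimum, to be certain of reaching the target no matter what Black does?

2

A0 = {1, 5}
A1: add {6} — 6 (White) has 6→5.
A2: add {0, 2, 4} — 0 (White) has 0→6; 2 (White) has 2→6; 4 (Black): all of {5, 6} already in.
0 enters the attractor at level 2, so White can force the target in 2 moves from there.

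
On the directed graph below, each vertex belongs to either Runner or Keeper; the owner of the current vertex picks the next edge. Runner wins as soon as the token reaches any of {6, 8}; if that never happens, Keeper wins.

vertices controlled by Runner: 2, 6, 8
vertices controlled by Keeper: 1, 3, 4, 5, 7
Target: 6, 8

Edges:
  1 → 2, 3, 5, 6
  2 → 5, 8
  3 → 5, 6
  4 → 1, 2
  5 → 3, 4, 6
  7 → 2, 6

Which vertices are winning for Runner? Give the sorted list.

2, 6, 7, 8

A0 = {6, 8}
A1: add {2} — 2 (Runner) has 2→8.
A2: add {7} — 7 (Keeper): all of {2, 6} already in.
A3 = A2; e.g. 1 (Keeper) can still go to 3. Fixed point.
Runner's winning region = {2, 6, 7, 8}.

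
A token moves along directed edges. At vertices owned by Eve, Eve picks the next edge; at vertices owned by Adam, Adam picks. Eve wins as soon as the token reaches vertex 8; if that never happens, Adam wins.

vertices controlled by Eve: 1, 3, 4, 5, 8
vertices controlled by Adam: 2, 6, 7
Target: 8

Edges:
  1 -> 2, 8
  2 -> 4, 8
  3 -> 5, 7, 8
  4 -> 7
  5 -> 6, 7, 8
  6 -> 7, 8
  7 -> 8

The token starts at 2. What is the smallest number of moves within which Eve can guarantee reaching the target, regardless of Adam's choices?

A0 = {8}
A1: add {1, 3, 5, 7} — 1 (Eve) has 1→8; 3 (Eve) has 3→8; 5 (Eve) has 5→8; 7 (Adam): all of {8} already in.
A2: add {4, 6} — 4 (Eve) has 4→7; 6 (Adam): all of {7, 8} already in.
A3: add {2} — 2 (Adam): all of {4, 8} already in.
A3 = all vertices. Fixed point.
2 enters the attractor at level 3, so Eve can force the target in 3 moves from there.

3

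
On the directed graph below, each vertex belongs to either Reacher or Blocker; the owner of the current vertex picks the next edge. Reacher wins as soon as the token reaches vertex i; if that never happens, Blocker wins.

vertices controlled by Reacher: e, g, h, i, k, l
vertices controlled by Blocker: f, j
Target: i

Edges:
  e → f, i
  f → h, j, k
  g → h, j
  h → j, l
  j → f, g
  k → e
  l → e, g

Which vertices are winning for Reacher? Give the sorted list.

A0 = {i}
A1: add {e} — e (Reacher) has e→i.
A2: add {k, l} — k (Reacher) has k→e; l (Reacher) has l→e.
A3: add {h} — h (Reacher) has h→l.
A4: add {g} — g (Reacher) has g→h.
A5 = A4; e.g. f (Blocker) can still go to j. Fixed point.
Reacher's winning region = {e, g, h, i, k, l}.

e, g, h, i, k, l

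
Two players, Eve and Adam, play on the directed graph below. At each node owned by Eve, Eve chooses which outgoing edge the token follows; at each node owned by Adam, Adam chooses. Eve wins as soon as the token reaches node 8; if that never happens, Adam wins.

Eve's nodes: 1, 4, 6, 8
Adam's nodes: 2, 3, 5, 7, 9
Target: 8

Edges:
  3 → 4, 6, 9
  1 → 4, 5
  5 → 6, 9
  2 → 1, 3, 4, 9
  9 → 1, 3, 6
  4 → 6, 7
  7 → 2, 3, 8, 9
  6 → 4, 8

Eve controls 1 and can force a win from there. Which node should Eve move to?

A0 = {8}
A1: add {6} — 6 (Eve) has 6→8.
A2: add {4} — 4 (Eve) has 4→6.
A3: add {1} — 1 (Eve) has 1→4.
A4 = A3; e.g. 2 (Adam) can still go to 3. Fixed point.
From 1, successor 4 is in the attractor (rank 2); the other successor 5 is not.

4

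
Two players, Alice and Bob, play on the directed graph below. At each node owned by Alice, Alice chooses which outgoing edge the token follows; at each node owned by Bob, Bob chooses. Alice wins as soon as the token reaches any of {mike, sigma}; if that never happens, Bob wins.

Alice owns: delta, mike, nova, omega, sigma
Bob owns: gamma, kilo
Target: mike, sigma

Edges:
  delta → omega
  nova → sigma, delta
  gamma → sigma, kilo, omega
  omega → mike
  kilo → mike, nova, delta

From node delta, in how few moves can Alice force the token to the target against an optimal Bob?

A0 = {mike, sigma}
A1: add {nova, omega} — nova (Alice) has nova→sigma; omega (Alice) has omega→mike.
A2: add {delta} — delta (Alice) has delta→omega.
delta enters the attractor at level 2, so Alice can force the target in 2 moves from there.

2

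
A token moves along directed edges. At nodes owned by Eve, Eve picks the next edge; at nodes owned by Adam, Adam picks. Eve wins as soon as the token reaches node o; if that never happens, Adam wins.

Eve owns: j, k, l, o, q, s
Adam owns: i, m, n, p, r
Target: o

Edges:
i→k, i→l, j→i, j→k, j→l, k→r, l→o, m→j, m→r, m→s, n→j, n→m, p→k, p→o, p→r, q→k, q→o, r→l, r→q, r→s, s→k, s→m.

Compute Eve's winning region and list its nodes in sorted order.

A0 = {o}
A1: add {l, q} — l (Eve) has l→o; q (Eve) has q→o.
A2: add {j} — j (Eve) has j→l.
A3 = A2; e.g. i (Adam) can still go to k. Fixed point.
Eve's winning region = {j, l, o, q}.

j, l, o, q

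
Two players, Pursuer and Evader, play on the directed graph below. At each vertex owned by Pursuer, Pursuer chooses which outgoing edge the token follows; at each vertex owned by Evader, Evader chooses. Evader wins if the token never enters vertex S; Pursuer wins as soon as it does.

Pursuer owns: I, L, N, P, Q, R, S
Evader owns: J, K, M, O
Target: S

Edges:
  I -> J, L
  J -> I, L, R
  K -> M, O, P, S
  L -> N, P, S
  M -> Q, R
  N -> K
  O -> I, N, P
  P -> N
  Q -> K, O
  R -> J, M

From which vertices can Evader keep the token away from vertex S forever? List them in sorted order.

A0 = {S}
A1: add {L} — L (Pursuer) has L→S.
A2: add {I} — I (Pursuer) has I→L.
A3 = A2; e.g. J (Evader) can still go to R. Fixed point.
Pursuer's attractor = {I, L, S}; Evader avoids the target exactly from the complement.

J, K, M, N, O, P, Q, R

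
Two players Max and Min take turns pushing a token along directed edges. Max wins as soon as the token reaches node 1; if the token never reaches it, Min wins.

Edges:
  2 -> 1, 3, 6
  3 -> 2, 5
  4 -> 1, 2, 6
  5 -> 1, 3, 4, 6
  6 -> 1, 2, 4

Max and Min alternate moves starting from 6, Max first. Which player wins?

Track states (vertex, player-to-move).
A0 = {(1,Max), (1,Min)}
A1: add {(2,Max), (4,Max), (5,Max), (6,Max)}.
(6,Max) ∈ A1 ⇒ Max forces the target.

Max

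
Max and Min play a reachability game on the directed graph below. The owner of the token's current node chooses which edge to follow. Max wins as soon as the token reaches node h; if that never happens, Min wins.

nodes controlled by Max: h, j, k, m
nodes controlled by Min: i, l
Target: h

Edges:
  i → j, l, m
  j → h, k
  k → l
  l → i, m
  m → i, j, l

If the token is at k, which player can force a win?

Min

A0 = {h}
A1: add {j} — j (Max) has j→h.
A2: add {m} — m (Max) has m→j.
A3 = A2; e.g. i (Min) can still go to l. Fixed point.
k never enters the attractor, so Min can avoid the target forever.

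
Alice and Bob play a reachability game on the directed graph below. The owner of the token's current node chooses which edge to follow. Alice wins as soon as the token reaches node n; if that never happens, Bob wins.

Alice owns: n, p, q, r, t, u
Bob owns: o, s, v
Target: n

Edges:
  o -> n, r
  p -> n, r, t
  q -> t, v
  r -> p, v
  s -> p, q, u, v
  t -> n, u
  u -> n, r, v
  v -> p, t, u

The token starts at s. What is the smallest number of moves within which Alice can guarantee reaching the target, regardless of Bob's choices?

A0 = {n}
A1: add {p, t, u} — p (Alice) has p→n; t (Alice) has t→n; u (Alice) has u→n.
A2: add {q, r, v} — q (Alice) has q→t; r (Alice) has r→p; v (Bob): all of {p, t, u} already in.
A3: add {o, s} — o (Bob): all of {n, r} already in; s (Bob): all of {p, q, u, v} already in.
A3 = all vertices. Fixed point.
s enters the attractor at level 3, so Alice can force the target in 3 moves from there.

3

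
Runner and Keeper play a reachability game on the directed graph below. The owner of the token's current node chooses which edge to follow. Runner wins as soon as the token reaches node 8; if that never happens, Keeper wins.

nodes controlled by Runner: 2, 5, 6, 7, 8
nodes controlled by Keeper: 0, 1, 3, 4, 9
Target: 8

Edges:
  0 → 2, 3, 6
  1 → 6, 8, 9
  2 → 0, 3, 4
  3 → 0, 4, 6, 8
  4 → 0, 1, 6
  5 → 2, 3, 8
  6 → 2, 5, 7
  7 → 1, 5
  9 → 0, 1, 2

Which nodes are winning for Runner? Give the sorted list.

5, 6, 7, 8

A0 = {8}
A1: add {5} — 5 (Runner) has 5→8.
A2: add {6, 7} — 6 (Runner) has 6→5; 7 (Runner) has 7→5.
A3 = A2; e.g. 0 (Keeper) can still go to 2. Fixed point.
Runner's winning region = {5, 6, 7, 8}.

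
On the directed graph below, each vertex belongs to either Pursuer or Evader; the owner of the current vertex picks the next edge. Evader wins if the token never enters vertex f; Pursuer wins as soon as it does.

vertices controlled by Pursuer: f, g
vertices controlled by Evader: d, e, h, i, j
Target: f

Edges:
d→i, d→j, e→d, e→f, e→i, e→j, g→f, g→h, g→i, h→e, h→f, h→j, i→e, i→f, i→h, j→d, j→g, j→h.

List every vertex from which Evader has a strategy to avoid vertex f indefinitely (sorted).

A0 = {f}
A1: add {g} — g (Pursuer) has g→f.
A2 = A1; e.g. d (Evader) can still go to i. Fixed point.
Pursuer's attractor = {f, g}; Evader avoids the target exactly from the complement.

d, e, h, i, j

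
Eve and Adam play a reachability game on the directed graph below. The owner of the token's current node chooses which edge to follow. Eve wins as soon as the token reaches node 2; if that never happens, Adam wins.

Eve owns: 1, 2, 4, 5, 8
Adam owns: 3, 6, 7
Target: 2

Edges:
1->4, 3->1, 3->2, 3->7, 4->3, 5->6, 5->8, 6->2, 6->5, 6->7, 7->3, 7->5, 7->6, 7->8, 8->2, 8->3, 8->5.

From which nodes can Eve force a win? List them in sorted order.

A0 = {2}
A1: add {8} — 8 (Eve) has 8→2.
A2: add {5} — 5 (Eve) has 5→8.
A3 = A2; e.g. 1 (Eve) has no edge into A2. Fixed point.
Eve's winning region = {2, 5, 8}.

2, 5, 8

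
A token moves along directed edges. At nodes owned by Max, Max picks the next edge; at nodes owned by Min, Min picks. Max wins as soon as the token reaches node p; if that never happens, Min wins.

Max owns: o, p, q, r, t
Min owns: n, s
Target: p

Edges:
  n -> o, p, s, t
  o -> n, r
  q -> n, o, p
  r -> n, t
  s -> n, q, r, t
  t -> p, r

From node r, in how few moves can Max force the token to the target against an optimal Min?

A0 = {p}
A1: add {q, t} — q (Max) has q→p; t (Max) has t→p.
A2: add {r} — r (Max) has r→t.
r enters the attractor at level 2, so Max can force the target in 2 moves from there.

2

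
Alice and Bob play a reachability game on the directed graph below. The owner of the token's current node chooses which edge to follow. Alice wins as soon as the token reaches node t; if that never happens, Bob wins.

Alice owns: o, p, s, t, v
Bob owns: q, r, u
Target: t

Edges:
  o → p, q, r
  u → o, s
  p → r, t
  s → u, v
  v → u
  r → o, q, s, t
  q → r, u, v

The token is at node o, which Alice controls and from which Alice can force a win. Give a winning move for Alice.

p

A0 = {t}
A1: add {p} — p (Alice) has p→t.
A2: add {o} — o (Alice) has o→p.
A3 = A2; e.g. q (Bob) can still go to r. Fixed point.
From o, successor p is in the attractor (rank 1); the other successors q, r are not.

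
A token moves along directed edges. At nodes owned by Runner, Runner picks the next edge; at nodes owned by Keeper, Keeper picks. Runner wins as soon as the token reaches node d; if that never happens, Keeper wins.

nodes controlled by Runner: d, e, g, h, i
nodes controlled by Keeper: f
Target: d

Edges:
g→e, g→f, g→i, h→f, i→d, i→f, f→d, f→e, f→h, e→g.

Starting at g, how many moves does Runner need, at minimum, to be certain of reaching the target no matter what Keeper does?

A0 = {d}
A1: add {i} — i (Runner) has i→d.
A2: add {g} — g (Runner) has g→i.
g enters the attractor at level 2, so Runner can force the target in 2 moves from there.

2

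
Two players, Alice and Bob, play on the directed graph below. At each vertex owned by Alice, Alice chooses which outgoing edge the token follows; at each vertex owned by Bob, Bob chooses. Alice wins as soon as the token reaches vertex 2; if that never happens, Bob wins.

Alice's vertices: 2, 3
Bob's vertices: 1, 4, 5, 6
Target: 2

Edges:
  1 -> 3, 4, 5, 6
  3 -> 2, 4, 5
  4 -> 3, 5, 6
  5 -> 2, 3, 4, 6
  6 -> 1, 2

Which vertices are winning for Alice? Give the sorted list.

2, 3

A0 = {2}
A1: add {3} — 3 (Alice) has 3→2.
A2 = A1; e.g. 1 (Bob) can still go to 4. Fixed point.
Alice's winning region = {2, 3}.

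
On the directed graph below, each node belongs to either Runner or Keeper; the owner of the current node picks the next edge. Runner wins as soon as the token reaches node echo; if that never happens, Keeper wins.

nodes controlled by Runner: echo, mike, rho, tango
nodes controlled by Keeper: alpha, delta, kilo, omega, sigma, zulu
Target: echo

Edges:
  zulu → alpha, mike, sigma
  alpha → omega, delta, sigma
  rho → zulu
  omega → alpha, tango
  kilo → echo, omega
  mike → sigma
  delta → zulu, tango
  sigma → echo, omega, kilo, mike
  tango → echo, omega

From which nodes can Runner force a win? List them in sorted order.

A0 = {echo}
A1: add {tango} — tango (Runner) has tango→echo.
A2 = A1; e.g. zulu (Keeper) can still go to alpha. Fixed point.
Runner's winning region = {echo, tango}.

echo, tango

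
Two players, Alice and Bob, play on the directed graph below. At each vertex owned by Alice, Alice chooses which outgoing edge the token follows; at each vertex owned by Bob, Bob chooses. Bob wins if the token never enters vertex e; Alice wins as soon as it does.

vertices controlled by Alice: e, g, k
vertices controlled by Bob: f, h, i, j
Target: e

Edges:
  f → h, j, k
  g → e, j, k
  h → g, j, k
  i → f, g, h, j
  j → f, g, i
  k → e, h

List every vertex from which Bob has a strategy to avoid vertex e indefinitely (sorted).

f, h, i, j

A0 = {e}
A1: add {g, k} — g (Alice) has g→e; k (Alice) has k→e.
A2 = A1; e.g. f (Bob) can still go to h. Fixed point.
Alice's attractor = {e, g, k}; Bob avoids the target exactly from the complement.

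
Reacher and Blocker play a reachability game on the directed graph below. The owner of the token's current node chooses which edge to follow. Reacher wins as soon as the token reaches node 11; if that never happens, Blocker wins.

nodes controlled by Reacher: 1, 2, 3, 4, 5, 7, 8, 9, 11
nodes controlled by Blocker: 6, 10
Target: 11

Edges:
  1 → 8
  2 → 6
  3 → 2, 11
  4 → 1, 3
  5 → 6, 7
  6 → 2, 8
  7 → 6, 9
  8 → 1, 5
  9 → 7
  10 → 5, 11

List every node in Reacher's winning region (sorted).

3, 4, 11

A0 = {11}
A1: add {3} — 3 (Reacher) has 3→11.
A2: add {4} — 4 (Reacher) has 4→3.
A3 = A2; e.g. 1 (Reacher) has no edge into A2. Fixed point.
Reacher's winning region = {3, 4, 11}.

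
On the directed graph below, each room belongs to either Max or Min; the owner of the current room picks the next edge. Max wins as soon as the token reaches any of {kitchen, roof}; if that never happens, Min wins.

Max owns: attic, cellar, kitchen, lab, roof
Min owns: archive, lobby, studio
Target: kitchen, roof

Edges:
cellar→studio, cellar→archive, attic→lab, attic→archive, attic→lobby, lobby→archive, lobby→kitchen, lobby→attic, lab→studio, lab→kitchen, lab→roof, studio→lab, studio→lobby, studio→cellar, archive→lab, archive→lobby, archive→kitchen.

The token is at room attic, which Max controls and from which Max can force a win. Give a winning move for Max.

lab

A0 = {kitchen, roof}
A1: add {lab} — lab (Max) has lab→kitchen.
A2: add {attic} — attic (Max) has attic→lab.
A3 = A2; e.g. studio (Min) can still go to lobby. Fixed point.
From attic, successor lab is in the attractor (rank 1); the other successors archive, lobby are not.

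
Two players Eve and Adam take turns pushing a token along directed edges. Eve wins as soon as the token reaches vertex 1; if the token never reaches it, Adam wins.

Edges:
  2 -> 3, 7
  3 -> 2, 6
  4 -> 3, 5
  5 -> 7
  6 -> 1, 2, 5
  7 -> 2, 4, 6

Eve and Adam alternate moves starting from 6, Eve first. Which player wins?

Eve

Track states (vertex, player-to-move).
A0 = {(1,Eve), (1,Adam)}
A1: add {(6,Eve)}.
(6,Eve) ∈ A1 ⇒ Eve forces the target.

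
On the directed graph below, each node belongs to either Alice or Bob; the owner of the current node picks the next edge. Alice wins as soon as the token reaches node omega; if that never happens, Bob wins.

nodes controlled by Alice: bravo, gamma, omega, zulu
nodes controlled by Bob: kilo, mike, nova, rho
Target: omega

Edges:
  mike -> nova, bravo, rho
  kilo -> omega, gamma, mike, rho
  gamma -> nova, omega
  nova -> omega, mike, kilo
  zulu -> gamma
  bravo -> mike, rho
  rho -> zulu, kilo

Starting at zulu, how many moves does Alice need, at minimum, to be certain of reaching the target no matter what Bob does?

A0 = {omega}
A1: add {gamma} — gamma (Alice) has gamma→omega.
A2: add {zulu} — zulu (Alice) has zulu→gamma.
A3 = A2; e.g. nova (Bob) can still go to mike. Fixed point.
zulu enters the attractor at level 2, so Alice can force the target in 2 moves from there.

2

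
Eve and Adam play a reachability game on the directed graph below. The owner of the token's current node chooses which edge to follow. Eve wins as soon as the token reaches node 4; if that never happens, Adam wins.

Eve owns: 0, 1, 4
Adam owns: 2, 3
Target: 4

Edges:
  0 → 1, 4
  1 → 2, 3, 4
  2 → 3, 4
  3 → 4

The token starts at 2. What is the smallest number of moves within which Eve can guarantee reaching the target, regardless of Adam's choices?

2

A0 = {4}
A1: add {0, 1, 3} — 0 (Eve) has 0→4; 1 (Eve) has 1→4; 3 (Adam): all of {4} already in.
A2: add {2} — 2 (Adam): all of {3, 4} already in.
A2 = all vertices. Fixed point.
2 enters the attractor at level 2, so Eve can force the target in 2 moves from there.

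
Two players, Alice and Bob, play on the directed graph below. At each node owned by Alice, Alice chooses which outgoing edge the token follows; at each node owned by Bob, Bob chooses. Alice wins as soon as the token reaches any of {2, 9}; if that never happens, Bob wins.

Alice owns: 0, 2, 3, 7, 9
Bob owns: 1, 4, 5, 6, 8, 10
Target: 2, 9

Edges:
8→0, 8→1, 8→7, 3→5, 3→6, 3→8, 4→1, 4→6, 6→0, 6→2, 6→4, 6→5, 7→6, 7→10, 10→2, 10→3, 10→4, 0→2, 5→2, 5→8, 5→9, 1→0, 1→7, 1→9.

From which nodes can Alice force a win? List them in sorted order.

A0 = {2, 9}
A1: add {0} — 0 (Alice) has 0→2.
A2 = A1; e.g. 1 (Bob) can still go to 7. Fixed point.
Alice's winning region = {0, 2, 9}.

0, 2, 9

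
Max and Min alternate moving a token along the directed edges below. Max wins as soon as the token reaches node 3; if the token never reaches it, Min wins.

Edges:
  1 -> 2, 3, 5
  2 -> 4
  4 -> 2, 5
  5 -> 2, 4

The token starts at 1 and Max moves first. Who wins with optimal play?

Max

Track states (vertex, player-to-move).
A0 = {(3,Max), (3,Min)}
A1: add {(1,Max)}.
(1,Max) ∈ A1 ⇒ Max forces the target.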